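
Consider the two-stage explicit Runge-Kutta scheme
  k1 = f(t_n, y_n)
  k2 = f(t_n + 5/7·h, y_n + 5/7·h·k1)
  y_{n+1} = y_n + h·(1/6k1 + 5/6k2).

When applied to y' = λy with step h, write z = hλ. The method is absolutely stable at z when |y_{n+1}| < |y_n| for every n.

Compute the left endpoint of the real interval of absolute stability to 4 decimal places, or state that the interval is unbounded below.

Test eqn y'=λy, z=hλ:
  k1=λy_n ⇒ h·k1=z·y_n;  k2=λ(1+5/7z)y_n ⇒ h·k2=z(1+5/7z)y_n
  y_{n+1}/y_n = 1 + 1/6z + 5/6z(1+5/7z) = 1 + z + 25/42z²
  so R(z) = 1 + z + 25/42z².

Find x<0 with |R(x)|<1.
x=-0.75: |R|=0.5848
R=1: x+25/42x²=0 ⇒ x=−42/25=-1.6800; min R=1−1/(4·25/42)=0.5800>−1
Confirm numerically:
  x=-1.259: |R|=0.68450 <1
  x=-1.021: |R|=0.59950 <1
  x=-0.947: |R|=0.58681 <1
  x=-0.911: |R|=0.58300 <1
  x=-1.992: |R|=1.36994 >1
  x=-1.886: |R|=1.23126 >1
So |R|<1 on (-1.6800, 0).

left endpoint -1.6800.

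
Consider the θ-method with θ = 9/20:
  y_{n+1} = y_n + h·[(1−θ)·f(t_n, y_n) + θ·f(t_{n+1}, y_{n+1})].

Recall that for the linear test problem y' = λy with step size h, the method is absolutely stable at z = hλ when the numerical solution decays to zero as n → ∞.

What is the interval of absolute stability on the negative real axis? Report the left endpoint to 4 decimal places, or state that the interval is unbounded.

z∈(-20.0000,0).

Test eqn y'=λy, z=hλ:
  y_{n+1} = y_n + z·[11/20·y_n + 9/20·y_{n+1}] ⇒ (1 − 9/20z)y_{n+1} = (1 + 11/20z)y_n
  so R(z) = (1 + 11/20z)/(1 − 9/20z).

Boundary: |R(x)|=1, x<0.
x=-0.4: |R|=0.6610
R=−1: 1+11/20x = −1+9/20x ⇒ -1/10x=2 ⇒ x=2/(-1/10)=-20.0000
Confirm numerically:
  x=-19.791: |R|=0.99789 <1
  x=-18.726: |R|=0.98649 <1
  x=-18.711: |R|=0.98632 <1
  x=-15.144: |R|=0.93786 <1
  x=-20.410: |R|=1.00403 >1
  x=-20.106: |R|=1.00105 >1
So |R|<1 on (-20.0000, 0).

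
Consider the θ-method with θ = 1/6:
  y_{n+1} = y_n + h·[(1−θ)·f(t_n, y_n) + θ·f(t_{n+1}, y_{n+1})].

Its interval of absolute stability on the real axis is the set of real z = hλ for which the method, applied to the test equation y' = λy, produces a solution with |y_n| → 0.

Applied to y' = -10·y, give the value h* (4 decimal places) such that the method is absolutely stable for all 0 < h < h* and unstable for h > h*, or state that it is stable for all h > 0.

Test eqn y'=λy, z=hλ:
  y_{n+1} = y_n + z·[5/6·y_n + 1/6·y_{n+1}] ⇒ (1 − 1/6z)y_{n+1} = (1 + 5/6z)y_n
  so R(z) = (1 + 5/6z)/(1 − 1/6z).

Find x<0 with |R(x)|<1.
x=-1.64: |R|=0.2880
R=−1: 1+5/6x = −1+1/6x ⇒ -2/3x=2 ⇒ x=2/(-2/3)=-3.0000
Confirm numerically:
  x=-2.790: |R|=0.90444 <1
  x=-2.785: |R|=0.90211 <1
  x=-1.683: |R|=0.31433 <1
  x=-3.554: |R|=1.23194 >1
  x=-3.318: |R|=1.13651 >1
So |R|<1 on (-3.0000, 0).

(-3.0000,0); λ=-10 ⇒ h* = (3)/10 = 0.3000.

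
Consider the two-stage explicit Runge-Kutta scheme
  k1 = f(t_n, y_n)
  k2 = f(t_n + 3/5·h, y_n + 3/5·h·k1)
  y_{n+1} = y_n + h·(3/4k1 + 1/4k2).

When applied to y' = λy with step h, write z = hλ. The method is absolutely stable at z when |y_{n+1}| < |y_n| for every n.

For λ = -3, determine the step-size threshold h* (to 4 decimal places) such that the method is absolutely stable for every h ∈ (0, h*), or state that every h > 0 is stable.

(-6.6667,0); λ=-3 ⇒ h* = (20/3)/3 = 2.2222.

On y'=λy, z=hλ:
  k1=λy_n ⇒ h·k1=z·y_n;  k2=λ(1+3/5z)y_n ⇒ h·k2=z(1+3/5z)y_n
  y_{n+1}/y_n = 1 + 3/4z + 1/4z(1+3/5z) = 1 + z + 3/20z²
  Hence R(z) = 1 + z + 3/20z².

Need |R(x)|<1, x<0.
x=-0.97: |R|=0.1711
R=1: x+3/20x²=0 ⇒ x=−20/3=-6.6667; min R=1−1/(4·3/20)=-0.6667>−1
Confirm numerically:
  x=-6.400: |R|=0.74400 <1
  x=-4.706: |R|=0.38403 <1
  x=-4.532: |R|=0.45115 <1
  x=-3.609: |R|=0.65527 <1
  x=-7.064: |R|=1.42101 >1
  x=-7.020: |R|=1.37206 >1
  x=-7.008: |R|=1.35881 >1
Stable set (-6.6667, 0).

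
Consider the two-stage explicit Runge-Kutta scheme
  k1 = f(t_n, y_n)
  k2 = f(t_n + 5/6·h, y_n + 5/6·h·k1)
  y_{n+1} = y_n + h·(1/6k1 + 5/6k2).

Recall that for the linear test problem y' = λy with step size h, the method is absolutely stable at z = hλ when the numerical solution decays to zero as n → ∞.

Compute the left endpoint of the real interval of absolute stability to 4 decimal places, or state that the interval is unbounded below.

z* = -1.4400.

Set f=λy, z=hλ:
  k1=λy_n ⇒ h·k1=z·y_n;  k2=λ(1+5/6z)y_n ⇒ h·k2=z(1+5/6z)y_n
  y_{n+1}/y_n = 1 + 1/6z + 5/6z(1+5/6z) = 1 + z + 25/36z²
  Hence R(z) = 1 + z + 25/36z².

Boundary: |R(x)|=1, x<0.
x=-0.67: |R|=0.6417
R=1: x+25/36x²=0 ⇒ x=−36/25=-1.4400; min R=1−1/(4·25/36)=0.6400>−1
Confirm numerically:
  x=-1.121: |R|=0.75167 <1
  x=-0.986: |R|=0.68914 <1
  x=-0.761: |R|=0.64117 <1
  x=-1.734: |R|=1.35402 >1
  x=-1.586: |R|=1.16080 >1
  x=-1.485: |R|=1.04641 >1
So |R|<1 on (-1.4400, 0).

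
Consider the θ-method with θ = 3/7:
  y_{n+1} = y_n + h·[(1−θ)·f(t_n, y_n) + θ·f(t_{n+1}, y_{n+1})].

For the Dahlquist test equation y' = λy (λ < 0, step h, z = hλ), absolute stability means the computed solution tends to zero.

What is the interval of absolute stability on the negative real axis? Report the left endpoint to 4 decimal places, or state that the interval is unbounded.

Set f=λy, z=hλ:
  y_{n+1} = y_n + z·[4/7·y_n + 3/7·y_{n+1}] ⇒ (1 − 3/7z)y_{n+1} = (1 + 4/7z)y_n
  ⇒ R(z) = (1 + 4/7z)/(1 − 3/7z).

Find x<0 with |R(x)|<1.
x=-0.4: |R|=0.6585
R=−1: 1+4/7x = −1+3/7x ⇒ -1/7x=2 ⇒ x=2/(-1/7)=-14.0000
Confirm numerically:
  x=-13.486: |R|=0.98917 <1
  x=-11.084: |R|=0.92756 <1
  x=-8.588: |R|=0.83482 <1
  x=-5.760: |R|=0.66063 <1
  x=-14.086: |R|=1.00175 >1
  x=-14.064: |R|=1.00130 >1
So |R|<1 on (-14.0000, 0).

z∈(-14.0000,0).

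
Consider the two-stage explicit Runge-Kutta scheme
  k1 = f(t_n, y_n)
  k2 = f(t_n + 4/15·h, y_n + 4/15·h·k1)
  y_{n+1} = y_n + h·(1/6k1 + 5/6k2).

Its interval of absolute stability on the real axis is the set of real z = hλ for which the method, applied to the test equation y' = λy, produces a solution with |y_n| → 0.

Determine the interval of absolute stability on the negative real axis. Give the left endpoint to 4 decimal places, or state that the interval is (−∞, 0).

(-4.5000, 0).

With y'=λy (z=hλ):
  k1=λy_n ⇒ h·k1=z·y_n;  k2=λ(1+4/15z)y_n ⇒ h·k2=z(1+4/15z)y_n
  y_{n+1}/y_n = 1 + 1/6z + 5/6z(1+4/15z) = 1 + z + 2/9z²
  Hence R(z) = 1 + z + 2/9z².

Solve |R(x)|<1 on ℝ⁻.
x=-0.35: |R|=0.6772
R=1: x+2/9x²=0 ⇒ x=−9/2=-4.5000; min R=1−1/(4·2/9)=-0.1250>−1
Confirm numerically:
  x=-3.980: |R|=0.54009 <1
  x=-3.628: |R|=0.29697 <1
  x=-1.852: |R|=0.08980 <1
  x=-5.089: |R|=1.66609 >1
  x=-4.724: |R|=1.23515 >1
  x=-4.548: |R|=1.04851 >1
So |R|<1 on (-4.5000, 0).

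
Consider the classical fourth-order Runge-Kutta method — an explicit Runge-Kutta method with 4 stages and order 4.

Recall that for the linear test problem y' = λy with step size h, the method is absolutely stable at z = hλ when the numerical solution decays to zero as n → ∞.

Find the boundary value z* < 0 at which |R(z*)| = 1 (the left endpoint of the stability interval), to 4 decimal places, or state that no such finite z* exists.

z* = -2.7853.

Test eqn y'=λy, z=hλ:
  order 4, 4-stage ⇒ R(z)=1+z+z^2/2+z^3/6+z^4/24
  (e.g. R(-1.04)=0.36207, |R|=0.36207)

Find x<0 with |R(x)|<1.
x=-1.04: |R|=0.3621
|R(-2.86)|=1.1186 |R(-1.99)|=0.3300 |R(-0.68)|=0.5077
Bisect:
  x_lo=-3.5334 |R|=2.8513  x_hi=-0.1849 |R|=0.8312
  mid=-1.85912 |R|=0.29585 →hi
  mid=-2.69625 |R|=0.87384 →hi
  mid=-3.11481 |R|=1.62162 →lo
  mid=-2.90553 |R|=1.19694 →lo
  mid=-2.80089 |R|=1.02377 →lo
  mid=-2.74857 |R|=0.94603 →hi
  mid=-2.77473 |R|=0.98419 →hi
  mid=-2.78781 |R|=1.00380 →lo
  mid=-2.78127 |R|=0.99395 →hi
  ...
  [-2.78536,-2.78515] ⇒ x*=-2.7853
Interval (-2.7853, 0).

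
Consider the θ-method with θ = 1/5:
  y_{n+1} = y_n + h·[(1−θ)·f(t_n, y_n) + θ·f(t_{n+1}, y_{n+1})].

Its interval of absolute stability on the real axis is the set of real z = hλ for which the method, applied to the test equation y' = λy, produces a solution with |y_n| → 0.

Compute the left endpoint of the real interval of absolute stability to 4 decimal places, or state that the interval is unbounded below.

z* = -3.3333.

On y'=λy, z=hλ:
  y_{n+1} = y_n + z·[4/5·y_n + 1/5·y_{n+1}] ⇒ (1 − 1/5z)y_{n+1} = (1 + 4/5z)y_n
  ⇒ R(z) = (1 + 4/5z)/(1 − 1/5z).

Find x<0 with |R(x)|<1.
x=-1.66: |R|=0.2462
R=−1: 1+4/5x = −1+1/5x ⇒ -3/5x=2 ⇒ x=2/(-3/5)=-3.3333
Confirm numerically:
  x=-2.124: |R|=0.49074 <1
  x=-1.710: |R|=0.27422 <1
  x=-1.694: |R|=0.26531 <1
  x=-3.817: |R|=1.16457 >1
  x=-3.363: |R|=1.01064 >1
Interval (-3.3333, 0).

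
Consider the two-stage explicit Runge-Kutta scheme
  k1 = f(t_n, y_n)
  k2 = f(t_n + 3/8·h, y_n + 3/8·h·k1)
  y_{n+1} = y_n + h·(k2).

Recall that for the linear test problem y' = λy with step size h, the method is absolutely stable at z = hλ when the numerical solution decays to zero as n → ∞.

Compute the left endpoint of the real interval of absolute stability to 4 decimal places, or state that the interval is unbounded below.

On y'=λy, z=hλ:
  k1=λy_n ⇒ h·k1=z·y_n;  k2=λ(1+3/8z)y_n ⇒ h·k2=z(1+3/8z)y_n
  y_{n+1}/y_n = 1 + z(1+3/8z) = 1 + z + 3/8z²
  Hence R(z) = 1 + z + 3/8z².

Solve |R(x)|<1 on ℝ⁻.
x=-0.38: |R|=0.6742
R=1: x+3/8x²=0 ⇒ x=−8/3=-2.6667; min R=1−1/(4·3/8)=0.3333>−1
Confirm numerically:
  x=-2.272: |R|=0.66374 <1
  x=-1.725: |R|=0.39086 <1
  x=-1.333: |R|=0.33333 <1
  x=-1.203: |R|=0.33970 <1
  x=-3.168: |R|=1.59558 >1
  x=-3.029: |R|=1.41157 >1
Interval (-2.6667, 0).

left endpoint -2.6667.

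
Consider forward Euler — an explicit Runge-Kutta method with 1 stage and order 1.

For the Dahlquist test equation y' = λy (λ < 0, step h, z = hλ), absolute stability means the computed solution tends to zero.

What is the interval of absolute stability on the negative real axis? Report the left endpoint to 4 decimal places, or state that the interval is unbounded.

z∈(-2.0000,0).

Test eqn y'=λy, z=hλ:
  order 1, 1-stage ⇒ R(z)=1+z
  (e.g. R(-1.07)=-0.07000, |R|=0.07000)

Solve |R(x)|<1 on ℝ⁻.
x=-1.07: |R|=0.0700
|R(-2.01)|=1.0100 |R(-1.63)|=0.6300 |R(-0.69)|=0.3100
Bisect:
  x_lo=-2.5443 |R|=1.5443  x_hi=-0.2279 |R|=0.7721
  mid=-1.38611 |R|=0.38611 →hi
  mid=-1.96519 |R|=0.96519 →hi
  mid=-2.25473 |R|=1.25473 →lo
  mid=-2.10996 |R|=1.10996 →lo
  mid=-2.03757 |R|=1.03757 →lo
  mid=-2.00138 |R|=1.00138 →lo
  mid=-1.98328 |R|=0.98328 →hi
  ...
  [-2.00011,-1.99997] ⇒ x*=-2.0000
Interval (-2.0000, 0).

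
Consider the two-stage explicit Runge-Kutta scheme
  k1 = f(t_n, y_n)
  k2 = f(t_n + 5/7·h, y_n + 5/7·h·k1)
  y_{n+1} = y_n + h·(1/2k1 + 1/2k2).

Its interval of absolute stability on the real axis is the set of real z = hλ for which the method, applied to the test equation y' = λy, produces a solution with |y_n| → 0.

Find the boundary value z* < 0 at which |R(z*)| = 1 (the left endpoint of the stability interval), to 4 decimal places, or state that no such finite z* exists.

Test eqn y'=λy, z=hλ:
  k1=λy_n ⇒ h·k1=z·y_n;  k2=λ(1+5/7z)y_n ⇒ h·k2=z(1+5/7z)y_n
  y_{n+1}/y_n = 1 + 1/2z + 1/2z(1+5/7z) = 1 + z + 5/14z²
  ⇒ R(z) = 1 + z + 5/14z².

Solve |R(x)|<1 on ℝ⁻.
x=-1.72: |R|=0.3366
R=1: x+5/14x²=0 ⇒ x=−14/5=-2.8000; min R=1−1/(4·5/14)=0.3000>−1
Confirm numerically:
  x=-2.137: |R|=0.49399 <1
  x=-2.046: |R|=0.44904 <1
  x=-1.780: |R|=0.35157 <1
  x=-1.321: |R|=0.30223 <1
  x=-3.366: |R|=1.68041 >1
  x=-3.319: |R|=1.61520 >1
  x=-3.011: |R|=1.22690 >1
So |R|<1 on (-2.8000, 0).

z* = -2.8000.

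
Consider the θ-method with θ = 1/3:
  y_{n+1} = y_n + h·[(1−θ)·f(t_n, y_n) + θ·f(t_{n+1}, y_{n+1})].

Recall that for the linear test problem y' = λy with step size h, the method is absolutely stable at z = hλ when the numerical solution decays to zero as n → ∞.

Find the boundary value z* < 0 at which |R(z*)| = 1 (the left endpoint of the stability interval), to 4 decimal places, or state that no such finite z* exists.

z* = -6.0000.

On y'=λy, z=hλ:
  y_{n+1} = y_n + z·[2/3·y_n + 1/3·y_{n+1}] ⇒ (1 − 1/3z)y_{n+1} = (1 + 2/3z)y_n
  R(z) = (1 + 2/3z)/(1 − 1/3z).

Find x<0 with |R(x)|<1.
x=-0.84: |R|=0.3437
R=−1: 1+2/3x = −1+1/3x ⇒ -1/3x=2 ⇒ x=2/(-1/3)=-6.0000
Confirm numerically:
  x=-5.526: |R|=0.94441 <1
  x=-4.532: |R|=0.80510 <1
  x=-3.652: |R|=0.64702 <1
  x=-6.294: |R|=1.03163 >1
  x=-6.228: |R|=1.02471 >1
So |R|<1 on (-6.0000, 0).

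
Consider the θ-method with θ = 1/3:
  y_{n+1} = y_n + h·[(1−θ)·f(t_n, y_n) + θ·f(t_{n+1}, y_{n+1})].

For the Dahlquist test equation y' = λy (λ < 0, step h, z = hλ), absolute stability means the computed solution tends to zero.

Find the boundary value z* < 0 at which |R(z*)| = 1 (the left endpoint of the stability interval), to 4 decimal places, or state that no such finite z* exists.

z* = -6.0000.

Set f=λy, z=hλ:
  y_{n+1} = y_n + z·[2/3·y_n + 1/3·y_{n+1}] ⇒ (1 − 1/3z)y_{n+1} = (1 + 2/3z)y_n
  so R(z) = (1 + 2/3z)/(1 − 1/3z).

Solve |R(x)|<1 on ℝ⁻.
x=-0.54: |R|=0.5424
R=−1: 1+2/3x = −1+1/3x ⇒ -1/3x=2 ⇒ x=2/(-1/3)=-6.0000
Confirm numerically:
  x=-5.950: |R|=0.99441 <1
  x=-4.930: |R|=0.86507 <1
  x=-3.995: |R|=0.71337 <1
  x=-6.282: |R|=1.03038 >1
  x=-6.256: |R|=1.02766 >1
  x=-6.240: |R|=1.02597 >1
Stable set (-6.0000, 0).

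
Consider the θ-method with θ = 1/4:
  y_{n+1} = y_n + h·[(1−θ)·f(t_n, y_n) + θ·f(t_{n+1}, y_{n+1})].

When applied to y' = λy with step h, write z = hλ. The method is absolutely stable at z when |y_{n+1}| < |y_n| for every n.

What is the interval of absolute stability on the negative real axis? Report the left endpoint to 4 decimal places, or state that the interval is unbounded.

With y'=λy (z=hλ):
  y_{n+1} = y_n + z·[3/4·y_n + 1/4·y_{n+1}] ⇒ (1 − 1/4z)y_{n+1} = (1 + 3/4z)y_n
  so R(z) = (1 + 3/4z)/(1 − 1/4z).

Boundary: |R(x)|=1, x<0.
x=-0.33: |R|=0.6952
R=−1: 1+3/4x = −1+1/4x ⇒ -1/2x=2 ⇒ x=2/(-1/2)=-4.0000
Confirm numerically:
  x=-3.910: |R|=0.97724 <1
  x=-3.786: |R|=0.94503 <1
  x=-2.655: |R|=0.59579 <1
  x=-1.868: |R|=0.27335 <1
  x=-4.498: |R|=1.11720 >1
  x=-4.110: |R|=1.02713 >1
Stable set (-4.0000, 0).

(-4.0000, 0).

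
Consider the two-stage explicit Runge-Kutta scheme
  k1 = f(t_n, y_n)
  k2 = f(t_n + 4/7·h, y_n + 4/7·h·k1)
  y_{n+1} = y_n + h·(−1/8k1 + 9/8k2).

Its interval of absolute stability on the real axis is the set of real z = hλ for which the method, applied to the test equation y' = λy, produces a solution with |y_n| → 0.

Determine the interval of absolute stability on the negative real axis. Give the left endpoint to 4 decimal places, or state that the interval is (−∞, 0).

z∈(-1.5556,0).

Test eqn y'=λy, z=hλ:
  k1=λy_n ⇒ h·k1=z·y_n;  k2=λ(1+4/7z)y_n ⇒ h·k2=z(1+4/7z)y_n
  y_{n+1}/y_n = 1 − 1/8z + 9/8z(1+4/7z) = 1 + z + 9/14z²
  R(z) = 1 + z + 9/14z².

Find x<0 with |R(x)|<1.
x=-1.38: |R|=0.8443
R=1: x+9/14x²=0 ⇒ x=−14/9=-1.5556; min R=1−1/(4·9/14)=0.6111>−1
Confirm numerically:
  x=-1.317: |R|=0.79803 <1
  x=-1.204: |R|=0.72790 <1
  x=-1.119: |R|=0.68596 <1
  x=-2.057: |R|=1.66309 >1
  x=-1.901: |R|=1.42216 >1
So |R|<1 on (-1.5556, 0).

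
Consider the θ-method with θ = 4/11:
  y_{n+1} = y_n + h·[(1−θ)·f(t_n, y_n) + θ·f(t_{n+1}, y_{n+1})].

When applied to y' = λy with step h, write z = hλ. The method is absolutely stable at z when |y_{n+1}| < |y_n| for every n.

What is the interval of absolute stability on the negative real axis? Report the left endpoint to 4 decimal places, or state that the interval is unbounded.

Set f=λy, z=hλ:
  y_{n+1} = y_n + z·[7/11·y_n + 4/11·y_{n+1}] ⇒ (1 − 4/11z)y_{n+1} = (1 + 7/11z)y_n
  Hence R(z) = (1 + 7/11z)/(1 − 4/11z).

Find x<0 with |R(x)|<1.
x=-0.46: |R|=0.6059
R=−1: 1+7/11x = −1+4/11x ⇒ -3/11x=2 ⇒ x=2/(-3/11)=-7.3333
Confirm numerically:
  x=-4.300: |R|=0.67730 <1
  x=-4.251: |R|=0.66980 <1
  x=-3.544: |R|=0.54846 <1
  x=-7.557: |R|=1.01628 >1
  x=-7.388: |R|=1.00404 >1
So |R|<1 on (-7.3333, 0).

(-7.3333, 0).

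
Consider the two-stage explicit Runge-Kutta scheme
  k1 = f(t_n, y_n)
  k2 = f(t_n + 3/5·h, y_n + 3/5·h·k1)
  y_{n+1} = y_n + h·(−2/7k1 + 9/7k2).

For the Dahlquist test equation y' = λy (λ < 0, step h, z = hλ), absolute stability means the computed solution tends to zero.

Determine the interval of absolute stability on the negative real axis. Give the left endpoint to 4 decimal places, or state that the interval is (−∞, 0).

z∈(-1.2963,0).

Test eqn y'=λy, z=hλ:
  k1=λy_n ⇒ h·k1=z·y_n;  k2=λ(1+3/5z)y_n ⇒ h·k2=z(1+3/5z)y_n
  y_{n+1}/y_n = 1 − 2/7z + 9/7z(1+3/5z) = 1 + z + 27/35z²
  ⇒ R(z) = 1 + z + 27/35z².

Need |R(x)|<1, x<0.
x=-0.54: |R|=0.6849
R=1: x+27/35x²=0 ⇒ x=−35/27=-1.2963; min R=1−1/(4·27/35)=0.6759>−1
Confirm numerically:
  x=-1.195: |R|=0.90662 <1
  x=-1.050: |R|=0.80050 <1
  x=-1.017: |R|=0.78088 <1
  x=-0.962: |R|=0.75191 <1
  x=-1.889: |R|=1.86370 >1
  x=-1.730: |R|=1.57881 >1
  x=-1.504: |R|=1.24098 >1
So |R|<1 on (-1.2963, 0).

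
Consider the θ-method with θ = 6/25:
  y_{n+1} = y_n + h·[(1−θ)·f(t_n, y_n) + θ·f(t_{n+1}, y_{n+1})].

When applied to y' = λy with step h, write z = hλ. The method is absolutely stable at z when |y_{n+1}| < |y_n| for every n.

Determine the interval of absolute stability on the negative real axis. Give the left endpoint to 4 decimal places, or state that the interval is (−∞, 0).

z∈(-3.8462,0).

Set f=λy, z=hλ:
  y_{n+1} = y_n + z·[19/25·y_n + 6/25·y_{n+1}] ⇒ (1 − 6/25z)y_{n+1} = (1 + 19/25z)y_n
  ⇒ R(z) = (1 + 19/25z)/(1 − 6/25z).

Solve |R(x)|<1 on ℝ⁻.
x=-0.8: |R|=0.3289
R=−1: 1+19/25x = −1+6/25x ⇒ -13/25x=2 ⇒ x=2/(-13/25)=-3.8462
Confirm numerically:
  x=-3.802: |R|=0.98799 <1
  x=-3.668: |R|=0.95073 <1
  x=-2.876: |R|=0.70153 <1
  x=-4.328: |R|=1.12290 >1
  x=-3.898: |R|=1.01393 >1
Stable set (-3.8462, 0).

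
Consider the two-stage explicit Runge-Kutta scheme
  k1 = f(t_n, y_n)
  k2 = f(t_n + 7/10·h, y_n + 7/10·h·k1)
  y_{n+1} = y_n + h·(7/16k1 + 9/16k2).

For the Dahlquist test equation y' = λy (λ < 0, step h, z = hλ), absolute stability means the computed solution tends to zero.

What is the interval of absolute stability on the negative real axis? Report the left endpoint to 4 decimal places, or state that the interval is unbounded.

(-2.5397, 0).

On y'=λy, z=hλ:
  k1=λy_n ⇒ h·k1=z·y_n;  k2=λ(1+7/10z)y_n ⇒ h·k2=z(1+7/10z)y_n
  y_{n+1}/y_n = 1 + 7/16z + 9/16z(1+7/10z) = 1 + z + 63/160z²
  R(z) = 1 + z + 63/160z².

Find x<0 with |R(x)|<1.
x=-1.79: |R|=0.4716
R=1: x+63/160x²=0 ⇒ x=−160/63=-2.5397; min R=1−1/(4·63/160)=0.3651>−1
Confirm numerically:
  x=-2.096: |R|=0.63383 <1
  x=-1.742: |R|=0.45286 <1
  x=-1.140: |R|=0.37172 <1
  x=-2.841: |R|=1.33707 >1
  x=-2.685: |R|=1.15363 >1
Interval (-2.5397, 0).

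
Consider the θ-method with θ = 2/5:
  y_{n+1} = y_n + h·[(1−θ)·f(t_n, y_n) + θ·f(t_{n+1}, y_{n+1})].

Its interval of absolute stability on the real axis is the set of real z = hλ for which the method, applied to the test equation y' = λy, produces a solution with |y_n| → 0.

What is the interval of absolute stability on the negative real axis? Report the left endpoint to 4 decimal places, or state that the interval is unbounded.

On y'=λy, z=hλ:
  y_{n+1} = y_n + z·[3/5·y_n + 2/5·y_{n+1}] ⇒ (1 − 2/5z)y_{n+1} = (1 + 3/5z)y_n
  so R(z) = (1 + 3/5z)/(1 − 2/5z).

Solve |R(x)|<1 on ℝ⁻.
x=-0.38: |R|=0.6701
R=−1: 1+3/5x = −1+2/5x ⇒ -1/5x=2 ⇒ x=2/(-1/5)=-10.0000
Confirm numerically:
  x=-9.657: |R|=0.98589 <1
  x=-7.876: |R|=0.89765 <1
  x=-7.742: |R|=0.88977 <1
  x=-5.935: |R|=0.75904 <1
  x=-10.491: |R|=1.01890 >1
  x=-10.414: |R|=1.01603 >1
  x=-10.178: |R|=1.00702 >1
Interval (-10.0000, 0).

z∈(-10.0000,0).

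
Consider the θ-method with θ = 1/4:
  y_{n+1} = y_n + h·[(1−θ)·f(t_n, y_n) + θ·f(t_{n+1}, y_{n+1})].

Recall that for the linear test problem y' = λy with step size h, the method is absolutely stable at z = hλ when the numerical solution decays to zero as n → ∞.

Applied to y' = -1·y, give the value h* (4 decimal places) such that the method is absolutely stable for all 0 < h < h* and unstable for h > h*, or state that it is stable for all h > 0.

On y'=λy, z=hλ:
  y_{n+1} = y_n + z·[3/4·y_n + 1/4·y_{n+1}] ⇒ (1 − 1/4z)y_{n+1} = (1 + 3/4z)y_n
  Hence R(z) = (1 + 3/4z)/(1 − 1/4z).

Solve |R(x)|<1 on ℝ⁻.
x=-0.48: |R|=0.5714
R=−1: 1+3/4x = −1+1/4x ⇒ -1/2x=2 ⇒ x=2/(-1/2)=-4.0000
Confirm numerically:
  x=-3.137: |R|=0.75816 <1
  x=-2.712: |R|=0.61621 <1
  x=-2.536: |R|=0.55202 <1
  x=-2.483: |R|=0.53201 <1
  x=-4.598: |R|=1.13910 >1
  x=-4.171: |R|=1.04186 >1
  x=-4.128: |R|=1.03150 >1
Interval (-4.0000, 0).

(-4.0000,0); λ=-1 ⇒ h* = (4)/1 = 4.0000.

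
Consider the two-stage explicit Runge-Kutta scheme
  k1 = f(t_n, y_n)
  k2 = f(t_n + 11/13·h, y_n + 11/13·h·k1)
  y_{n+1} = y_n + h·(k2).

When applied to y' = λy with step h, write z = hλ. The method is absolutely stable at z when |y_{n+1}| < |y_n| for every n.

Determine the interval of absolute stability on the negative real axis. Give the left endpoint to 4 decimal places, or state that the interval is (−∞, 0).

(-1.1818, 0).

Test eqn y'=λy, z=hλ:
  k1=λy_n ⇒ h·k1=z·y_n;  k2=λ(1+11/13z)y_n ⇒ h·k2=z(1+11/13z)y_n
  y_{n+1}/y_n = 1 + z(1+11/13z) = 1 + z + 11/13z²
  Hence R(z) = 1 + z + 11/13z².

Boundary: |R(x)|=1, x<0.
x=-0.42: |R|=0.7293
R=1: x+11/13x²=0 ⇒ x=−13/11=-1.1818; min R=1−1/(4·11/13)=0.7045>−1
Confirm numerically:
  x=-1.127: |R|=0.94772 <1
  x=-0.594: |R|=0.70455 <1
  x=-0.521: |R|=0.70868 <1
  x=-1.582: |R|=1.53569 >1
  x=-1.351: |R|=1.19340 >1
Interval (-1.1818, 0).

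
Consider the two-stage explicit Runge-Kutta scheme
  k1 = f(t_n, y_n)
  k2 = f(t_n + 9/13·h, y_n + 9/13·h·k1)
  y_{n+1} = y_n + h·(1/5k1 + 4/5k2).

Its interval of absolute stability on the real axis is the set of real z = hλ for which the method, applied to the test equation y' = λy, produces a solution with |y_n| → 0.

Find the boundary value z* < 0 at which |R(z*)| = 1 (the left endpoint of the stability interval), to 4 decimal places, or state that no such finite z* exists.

left endpoint -1.8056.

Set f=λy, z=hλ:
  k1=λy_n ⇒ h·k1=z·y_n;  k2=λ(1+9/13z)y_n ⇒ h·k2=z(1+9/13z)y_n
  y_{n+1}/y_n = 1 + 1/5z + 4/5z(1+9/13z) = 1 + z + 36/65z²
  ⇒ R(z) = 1 + z + 36/65z².

Solve |R(x)|<1 on ℝ⁻.
x=-0.81: |R|=0.5534
R=1: x+36/65x²=0 ⇒ x=−65/36=-1.8056; min R=1−1/(4·36/65)=0.5486>−1
Confirm numerically:
  x=-1.778: |R|=0.97286 <1
  x=-1.028: |R|=0.55730 <1
  x=-1.007: |R|=0.55463 <1
  x=-2.343: |R|=1.69742 >1
  x=-2.133: |R|=1.38683 >1
So |R|<1 on (-1.8056, 0).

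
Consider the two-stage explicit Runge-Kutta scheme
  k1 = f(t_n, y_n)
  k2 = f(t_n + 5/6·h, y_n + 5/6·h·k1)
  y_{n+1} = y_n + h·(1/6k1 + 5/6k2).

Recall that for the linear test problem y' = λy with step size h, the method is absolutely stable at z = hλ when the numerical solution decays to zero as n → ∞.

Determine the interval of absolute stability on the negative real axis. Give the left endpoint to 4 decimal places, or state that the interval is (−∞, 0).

(-1.4400, 0).

Test eqn y'=λy, z=hλ:
  k1=λy_n ⇒ h·k1=z·y_n;  k2=λ(1+5/6z)y_n ⇒ h·k2=z(1+5/6z)y_n
  y_{n+1}/y_n = 1 + 1/6z + 5/6z(1+5/6z) = 1 + z + 25/36z²
  R(z) = 1 + z + 25/36z².

Need |R(x)|<1, x<0.
x=-1.54: |R|=1.1069
R=1: x+25/36x²=0 ⇒ x=−36/25=-1.4400; min R=1−1/(4·25/36)=0.6400>−1
Confirm numerically:
  x=-1.351: |R|=0.91650 <1
  x=-1.225: |R|=0.81710 <1
  x=-0.971: |R|=0.68375 <1
  x=-0.881: |R|=0.65800 <1
  x=-1.815: |R|=1.47266 >1
  x=-1.667: |R|=1.26278 >1
  x=-1.646: |R|=1.23547 >1
Stable set (-1.4400, 0).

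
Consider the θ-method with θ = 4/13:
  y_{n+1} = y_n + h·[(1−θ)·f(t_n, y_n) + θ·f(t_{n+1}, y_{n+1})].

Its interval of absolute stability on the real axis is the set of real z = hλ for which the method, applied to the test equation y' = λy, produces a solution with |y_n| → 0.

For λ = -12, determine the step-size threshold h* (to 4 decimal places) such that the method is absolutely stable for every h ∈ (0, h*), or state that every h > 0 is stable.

(-5.2000,0); λ=-12 ⇒ h* = (26/5)/12 = 0.4333.

With y'=λy (z=hλ):
  y_{n+1} = y_n + z·[9/13·y_n + 4/13·y_{n+1}] ⇒ (1 − 4/13z)y_{n+1} = (1 + 9/13z)y_n
  Hence R(z) = (1 + 9/13z)/(1 − 4/13z).

Boundary: |R(x)|=1, x<0.
x=-0.99: |R|=0.2412
R=−1: 1+9/13x = −1+4/13x ⇒ -5/13x=2 ⇒ x=2/(-5/13)=-5.2000
Confirm numerically:
  x=-4.679: |R|=0.91786 <1
  x=-4.474: |R|=0.88251 <1
  x=-2.585: |R|=0.43980 <1
  x=-2.419: |R|=0.38680 <1
  x=-5.707: |R|=1.07075 >1
  x=-5.584: |R|=1.05434 >1
  x=-5.325: |R|=1.01822 >1
So |R|<1 on (-5.2000, 0).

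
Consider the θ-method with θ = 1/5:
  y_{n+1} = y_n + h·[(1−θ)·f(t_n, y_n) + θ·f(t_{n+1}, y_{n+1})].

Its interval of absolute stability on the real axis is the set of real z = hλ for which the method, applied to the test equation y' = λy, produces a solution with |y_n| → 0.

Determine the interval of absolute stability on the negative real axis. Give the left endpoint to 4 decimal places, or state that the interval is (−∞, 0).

Test eqn y'=λy, z=hλ:
  y_{n+1} = y_n + z·[4/5·y_n + 1/5·y_{n+1}] ⇒ (1 − 1/5z)y_{n+1} = (1 + 4/5z)y_n
  R(z) = (1 + 4/5z)/(1 − 1/5z).

Need |R(x)|<1, x<0.
x=-0.91: |R|=0.2301
R=−1: 1+4/5x = −1+1/5x ⇒ -3/5x=2 ⇒ x=2/(-3/5)=-3.3333
Confirm numerically:
  x=-3.068: |R|=0.90134 <1
  x=-2.584: |R|=0.70359 <1
  x=-1.578: |R|=0.19945 <1
  x=-1.489: |R|=0.14733 <1
  x=-3.849: |R|=1.17482 >1
  x=-3.633: |R|=1.10414 >1
Stable set (-3.3333, 0).

(-3.3333, 0).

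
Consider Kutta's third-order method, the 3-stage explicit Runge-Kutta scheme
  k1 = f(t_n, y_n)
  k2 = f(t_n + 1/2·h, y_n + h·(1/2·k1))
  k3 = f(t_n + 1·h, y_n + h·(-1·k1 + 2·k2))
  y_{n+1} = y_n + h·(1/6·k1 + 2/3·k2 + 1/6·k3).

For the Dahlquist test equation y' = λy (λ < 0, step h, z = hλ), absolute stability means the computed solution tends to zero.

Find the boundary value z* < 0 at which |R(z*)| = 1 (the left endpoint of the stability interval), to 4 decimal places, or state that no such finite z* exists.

Set f=λy, z=hλ:
  order 3, 3-stage ⇒ R(z)=1+z+z^2/2+z^3/6
  (e.g. R(-0.94)=0.36337, |R|=0.36337)

Need |R(x)|<1, x<0.
x=-0.94: |R|=0.3634
|R(-2.49)|=0.9630 |R(-1.55)|=0.0306 |R(-0.51)|=0.5979
Bisect:
  x_lo=-3.0632 |R|=2.1621  x_hi=-0.1090 |R|=0.8967
  mid=-1.58614 |R|=0.00670 →hi
  mid=-2.32469 |R|=0.71644 →hi
  mid=-2.69397 |R|=1.32379 →lo
  mid=-2.50933 |R|=0.99439 →hi
  mid=-2.60165 |R|=1.15227 →lo
  mid=-2.55549 |R|=1.07167 →lo
  mid=-2.53241 |R|=1.03262 →lo
  ...
  [-2.51275,-2.51257] ⇒ x*=-2.5127
Interval (-2.5127, 0).

z* = -2.5127.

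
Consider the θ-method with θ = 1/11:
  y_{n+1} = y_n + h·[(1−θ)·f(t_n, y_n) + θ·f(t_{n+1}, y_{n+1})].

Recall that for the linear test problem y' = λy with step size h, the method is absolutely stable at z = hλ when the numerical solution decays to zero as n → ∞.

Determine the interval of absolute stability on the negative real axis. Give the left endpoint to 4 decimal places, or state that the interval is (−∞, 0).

z∈(-2.4444,0).

Set f=λy, z=hλ:
  y_{n+1} = y_n + z·[10/11·y_n + 1/11·y_{n+1}] ⇒ (1 − 1/11z)y_{n+1} = (1 + 10/11z)y_n
  so R(z) = (1 + 10/11z)/(1 − 1/11z).

Boundary: |R(x)|=1, x<0.
x=-1.57: |R|=0.3739
R=−1: 1+10/11x = −1+1/11x ⇒ -9/11x=2 ⇒ x=2/(-9/11)=-2.4444
Confirm numerically:
  x=-2.297: |R|=0.90020 <1
  x=-1.985: |R|=0.68156 <1
  x=-1.767: |R|=0.52244 <1
  x=-1.620: |R|=0.41204 <1
  x=-2.814: |R|=1.24077 >1
  x=-2.502: |R|=1.03836 >1
So |R|<1 on (-2.4444, 0).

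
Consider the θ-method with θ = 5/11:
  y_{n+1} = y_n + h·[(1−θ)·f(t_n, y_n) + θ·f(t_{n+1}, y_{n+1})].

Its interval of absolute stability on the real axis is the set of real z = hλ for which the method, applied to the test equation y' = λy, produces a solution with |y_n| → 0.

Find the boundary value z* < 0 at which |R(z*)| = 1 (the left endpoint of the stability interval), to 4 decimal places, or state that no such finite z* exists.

z* = -22.0000.

Test eqn y'=λy, z=hλ:
  y_{n+1} = y_n + z·[6/11·y_n + 5/11·y_{n+1}] ⇒ (1 − 5/11z)y_{n+1} = (1 + 6/11z)y_n
  Hence R(z) = (1 + 6/11z)/(1 − 5/11z).

Need |R(x)|<1, x<0.
x=-1.47: |R|=0.1188
R=−1: 1+6/11x = −1+5/11x ⇒ -1/11x=2 ⇒ x=2/(-1/11)=-22.0000
Confirm numerically:
  x=-18.493: |R|=0.96610 <1
  x=-17.934: |R|=0.95961 <1
  x=-15.341: |R|=0.92408 <1
  x=-14.704: |R|=0.91368 <1
  x=-22.495: |R|=1.00401 >1
  x=-22.163: |R|=1.00134 >1
So |R|<1 on (-22.0000, 0).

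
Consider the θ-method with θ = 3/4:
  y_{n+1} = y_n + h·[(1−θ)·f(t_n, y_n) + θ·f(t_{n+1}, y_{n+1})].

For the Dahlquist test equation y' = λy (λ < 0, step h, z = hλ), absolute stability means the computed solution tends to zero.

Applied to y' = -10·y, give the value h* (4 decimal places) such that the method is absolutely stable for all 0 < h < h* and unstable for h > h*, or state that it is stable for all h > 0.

interval (−∞, 0). Any h>0 works for λ=-10.

With y'=λy (z=hλ):
  y_{n+1} = y_n + z·[1/4·y_n + 3/4·y_{n+1}] ⇒ (1 − 3/4z)y_{n+1} = (1 + 1/4z)y_n
  R(z) = (1 + 1/4z)/(1 − 3/4z).

Need |R(x)|<1, x<0.
x=-0.88: |R|=0.4699
x=-2: |R|=0.2000
x=-10: |R|=0.1765
x=-100: |R|=0.3158
θ=3/4≥1/2 ⇒ |1+1/4x|<|1−3/4x| ∀x<0 ⇒ stable on all of ℝ⁻.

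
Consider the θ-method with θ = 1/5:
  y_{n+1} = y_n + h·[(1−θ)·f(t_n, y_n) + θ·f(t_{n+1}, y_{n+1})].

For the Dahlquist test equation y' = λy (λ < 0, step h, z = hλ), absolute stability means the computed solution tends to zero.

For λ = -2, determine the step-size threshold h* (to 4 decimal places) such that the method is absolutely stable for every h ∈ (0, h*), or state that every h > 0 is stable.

Set f=λy, z=hλ:
  y_{n+1} = y_n + z·[4/5·y_n + 1/5·y_{n+1}] ⇒ (1 − 1/5z)y_{n+1} = (1 + 4/5z)y_n
  R(z) = (1 + 4/5z)/(1 − 1/5z).

Boundary: |R(x)|=1, x<0.
x=-0.42: |R|=0.6125
R=−1: 1+4/5x = −1+1/5x ⇒ -3/5x=2 ⇒ x=2/(-3/5)=-3.3333
Confirm numerically:
  x=-2.957: |R|=0.85811 <1
  x=-1.636: |R|=0.23267 <1
  x=-1.370: |R|=0.07535 <1
  x=-3.735: |R|=1.13795 >1
  x=-3.540: |R|=1.07260 >1
So |R|<1 on (-3.3333, 0).

(-3.3333,0); λ=-2 ⇒ h* = (10/3)/2 = 1.6667.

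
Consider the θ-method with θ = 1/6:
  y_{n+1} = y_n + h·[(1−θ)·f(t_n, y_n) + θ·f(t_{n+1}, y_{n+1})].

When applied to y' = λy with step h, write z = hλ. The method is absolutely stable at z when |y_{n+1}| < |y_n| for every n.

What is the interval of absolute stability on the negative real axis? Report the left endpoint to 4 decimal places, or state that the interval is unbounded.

z∈(-3.0000,0).

Set f=λy, z=hλ:
  y_{n+1} = y_n + z·[5/6·y_n + 1/6·y_{n+1}] ⇒ (1 − 1/6z)y_{n+1} = (1 + 5/6z)y_n
  ⇒ R(z) = (1 + 5/6z)/(1 − 1/6z).

Boundary: |R(x)|=1, x<0.
x=-0.48: |R|=0.5556
R=−1: 1+5/6x = −1+1/6x ⇒ -2/3x=2 ⇒ x=2/(-2/3)=-3.0000
Confirm numerically:
  x=-2.550: |R|=0.78947 <1
  x=-2.107: |R|=0.55939 <1
  x=-1.903: |R|=0.44477 <1
  x=-3.542: |R|=1.22721 >1
  x=-3.321: |R|=1.13775 >1
So |R|<1 on (-3.0000, 0).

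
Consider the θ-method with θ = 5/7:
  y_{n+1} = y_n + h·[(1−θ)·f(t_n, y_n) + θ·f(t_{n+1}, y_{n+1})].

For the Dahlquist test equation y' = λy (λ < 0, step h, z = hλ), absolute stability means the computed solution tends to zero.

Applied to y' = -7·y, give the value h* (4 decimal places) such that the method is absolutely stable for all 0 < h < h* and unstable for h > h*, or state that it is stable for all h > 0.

On y'=λy, z=hλ:
  y_{n+1} = y_n + z·[2/7·y_n + 5/7·y_{n+1}] ⇒ (1 − 5/7z)y_{n+1} = (1 + 2/7z)y_n
  Hence R(z) = (1 + 2/7z)/(1 − 5/7z).

Boundary: |R(x)|=1, x<0.
x=-1.1: |R|=0.3840
x=-2: |R|=0.1765
x=-10: |R|=0.2281
x=-100: |R|=0.3807
θ=5/7≥1/2 ⇒ |1+2/7x|<|1−5/7x| ∀x<0 ⇒ unbounded interval.

interval (−∞, 0). Any h>0 works for λ=-7.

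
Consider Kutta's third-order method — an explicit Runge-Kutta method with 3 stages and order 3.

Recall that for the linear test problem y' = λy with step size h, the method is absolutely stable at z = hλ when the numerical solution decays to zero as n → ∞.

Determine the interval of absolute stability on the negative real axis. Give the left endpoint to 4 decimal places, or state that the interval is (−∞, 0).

(-2.5127, 0).

With y'=λy (z=hλ):
  order 3, 3-stage ⇒ R(z)=1+z+z^2/2+z^3/6
  (e.g. R(-1.33)=0.16234, |R|=0.16234)

Need |R(x)|<1, x<0.
x=-1.33: |R|=0.1623
|R(-1.93)|=0.2657 |R(-1.11)|=0.2781 |R(-0.98)|=0.3433
Bisect:
  x_lo=-2.9566 |R|=1.8935  x_hi=-0.1938 |R|=0.8238
  mid=-1.57521 |R|=0.01401 →hi
  mid=-2.26592 |R|=0.63775 →hi
  mid=-2.61128 |R|=1.16951 →lo
  mid=-2.43860 |R|=0.88218 →hi
  mid=-2.52494 |R|=1.02016 →lo
  mid=-2.48177 |R|=0.94979 →hi
  mid=-2.50335 |R|=0.98463 →hi
  mid=-2.51415 |R|=1.00231 →lo
  mid=-2.50875 |R|=0.99344 →hi
  ...
  [-2.51280,-2.51263] ⇒ x*=-2.5127
Stable set (-2.5127, 0).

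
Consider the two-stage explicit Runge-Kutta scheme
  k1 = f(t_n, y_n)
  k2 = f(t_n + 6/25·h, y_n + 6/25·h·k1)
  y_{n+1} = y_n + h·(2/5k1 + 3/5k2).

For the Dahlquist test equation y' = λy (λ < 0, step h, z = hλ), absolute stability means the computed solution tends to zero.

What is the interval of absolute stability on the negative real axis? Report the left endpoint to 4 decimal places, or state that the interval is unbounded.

With y'=λy (z=hλ):
  k1=λy_n ⇒ h·k1=z·y_n;  k2=λ(1+6/25z)y_n ⇒ h·k2=z(1+6/25z)y_n
  y_{n+1}/y_n = 1 + 2/5z + 3/5z(1+6/25z) = 1 + z + 18/125z²
  so R(z) = 1 + z + 18/125z².

Find x<0 with |R(x)|<1.
x=-0.35: |R|=0.6676
R=1: x+18/125x²=0 ⇒ x=−125/18=-6.9444; min R=1−1/(4·18/125)=-0.7361>−1
Confirm numerically:
  x=-6.038: |R|=0.21187 <1
  x=-4.084: |R|=0.68222 <1
  x=-3.511: |R|=0.73589 <1
  x=-7.230: |R|=1.29730 >1
  x=-7.207: |R|=1.27248 >1
Interval (-6.9444, 0).

z∈(-6.9444,0).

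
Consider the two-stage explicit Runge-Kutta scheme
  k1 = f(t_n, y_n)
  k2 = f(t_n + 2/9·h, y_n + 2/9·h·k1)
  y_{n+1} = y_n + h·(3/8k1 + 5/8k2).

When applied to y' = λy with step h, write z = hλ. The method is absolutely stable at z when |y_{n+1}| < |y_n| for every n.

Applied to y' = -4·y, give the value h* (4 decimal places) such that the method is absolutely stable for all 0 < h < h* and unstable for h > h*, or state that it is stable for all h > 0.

(-7.2000,0); λ=-4 ⇒ h* = (36/5)/4 = 1.8000.

On y'=λy, z=hλ:
  k1=λy_n ⇒ h·k1=z·y_n;  k2=λ(1+2/9z)y_n ⇒ h·k2=z(1+2/9z)y_n
  y_{n+1}/y_n = 1 + 3/8z + 5/8z(1+2/9z) = 1 + z + 5/36z²
  Hence R(z) = 1 + z + 5/36z².

Need |R(x)|<1, x<0.
x=-0.43: |R|=0.5957
R=1: x+5/36x²=0 ⇒ x=−36/5=-7.2000; min R=1−1/(4·5/36)=-0.8000>−1
Confirm numerically:
  x=-5.455: |R|=0.32208 <1
  x=-5.193: |R|=0.44755 <1
  x=-4.708: |R|=0.62949 <1
  x=-4.086: |R|=0.76719 <1
  x=-7.780: |R|=1.62672 >1
  x=-7.647: |R|=1.47475 >1
Interval (-7.2000, 0).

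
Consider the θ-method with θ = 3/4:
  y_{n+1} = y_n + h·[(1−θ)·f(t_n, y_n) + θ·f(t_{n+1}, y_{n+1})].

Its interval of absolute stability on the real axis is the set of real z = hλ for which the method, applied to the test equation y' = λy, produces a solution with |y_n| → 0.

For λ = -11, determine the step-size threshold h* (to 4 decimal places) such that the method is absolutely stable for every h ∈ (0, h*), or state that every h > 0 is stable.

On y'=λy, z=hλ:
  y_{n+1} = y_n + z·[1/4·y_n + 3/4·y_{n+1}] ⇒ (1 − 3/4z)y_{n+1} = (1 + 1/4z)y_n
  R(z) = (1 + 1/4z)/(1 − 3/4z).

Find x<0 with |R(x)|<1.
x=-1.52: |R|=0.2897
x=-2: |R|=0.2000
x=-10: |R|=0.1765
x=-100: |R|=0.3158
θ=3/4≥1/2 ⇒ |1+1/4x|<|1−3/4x| ∀x<0 ⇒ interval (−∞,0).

unbounded; (−∞, 0). Any h>0 works for λ=-11.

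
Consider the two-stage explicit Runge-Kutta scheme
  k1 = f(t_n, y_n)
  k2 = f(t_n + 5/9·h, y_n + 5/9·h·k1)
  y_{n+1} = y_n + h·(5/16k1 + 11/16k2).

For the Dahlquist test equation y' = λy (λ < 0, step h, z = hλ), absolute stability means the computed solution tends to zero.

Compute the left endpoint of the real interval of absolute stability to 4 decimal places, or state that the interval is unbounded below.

z* = -2.6182.

With y'=λy (z=hλ):
  k1=λy_n ⇒ h·k1=z·y_n;  k2=λ(1+5/9z)y_n ⇒ h·k2=z(1+5/9z)y_n
  y_{n+1}/y_n = 1 + 5/16z + 11/16z(1+5/9z) = 1 + z + 55/144z²
  so R(z) = 1 + z + 55/144z².

Find x<0 with |R(x)|<1.
x=-1.34: |R|=0.3458
R=1: x+55/144x²=0 ⇒ x=−144/55=-2.6182; min R=1−1/(4·55/144)=0.3455>−1
Confirm numerically:
  x=-2.204: |R|=0.65134 <1
  x=-1.883: |R|=0.47126 <1
  x=-1.410: |R|=0.34934 <1
  x=-1.051: |R|=0.37090 <1
  x=-3.147: |R|=1.63563 >1
  x=-2.926: |R|=1.34401 >1
  x=-2.822: |R|=1.21968 >1
Stable set (-2.6182, 0).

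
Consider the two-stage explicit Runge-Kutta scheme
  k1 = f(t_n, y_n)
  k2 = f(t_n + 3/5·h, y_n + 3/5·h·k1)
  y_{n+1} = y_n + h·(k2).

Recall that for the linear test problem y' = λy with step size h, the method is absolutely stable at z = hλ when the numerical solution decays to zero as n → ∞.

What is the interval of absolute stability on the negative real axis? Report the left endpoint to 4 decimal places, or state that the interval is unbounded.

With y'=λy (z=hλ):
  k1=λy_n ⇒ h·k1=z·y_n;  k2=λ(1+3/5z)y_n ⇒ h·k2=z(1+3/5z)y_n
  y_{n+1}/y_n = 1 + z(1+3/5z) = 1 + z + 3/5z²
  so R(z) = 1 + z + 3/5z².

Find x<0 with |R(x)|<1.
x=-0.8: |R|=0.5840
R=1: x+3/5x²=0 ⇒ x=−5/3=-1.6667; min R=1−1/(4·3/5)=0.5833>−1
Confirm numerically:
  x=-1.552: |R|=0.89322 <1
  x=-1.543: |R|=0.88551 <1
  x=-1.158: |R|=0.64658 <1
  x=-2.022: |R|=1.43109 >1
  x=-1.921: |R|=1.29314 >1
  x=-1.850: |R|=1.20350 >1
So |R|<1 on (-1.6667, 0).

z∈(-1.6667,0).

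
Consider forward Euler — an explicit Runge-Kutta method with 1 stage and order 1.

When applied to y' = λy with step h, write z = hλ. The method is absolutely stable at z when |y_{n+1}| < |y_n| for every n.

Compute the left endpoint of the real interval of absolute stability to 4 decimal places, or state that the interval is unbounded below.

With y'=λy (z=hλ):
  order 1, 1-stage ⇒ R(z)=1+z
  (e.g. R(-1.67)=-0.67000, |R|=0.67000)

Find x<0 with |R(x)|<1.
x=-1.67: |R|=0.6700
|R(-1.53)|=0.5300 |R(-1.52)|=0.5200 |R(-0.55)|=0.4500
Bisect:
  x_lo=-2.3573 |R|=1.3573  x_hi=-0.3438 |R|=0.6562
  mid=-1.35054 |R|=0.35054 →hi
  mid=-1.85391 |R|=0.85391 →hi
  mid=-2.10560 |R|=1.10560 →lo
  mid=-1.97976 |R|=0.97976 →hi
  mid=-2.04268 |R|=1.04268 →lo
  mid=-2.01122 |R|=1.01122 →lo
  mid=-1.99549 |R|=0.99549 →hi
  mid=-2.00335 |R|=1.00335 →lo
  ...
  [-2.00004,-1.99991] ⇒ x*=-2.0000
Stable set (-2.0000, 0).

z* = -2.0000.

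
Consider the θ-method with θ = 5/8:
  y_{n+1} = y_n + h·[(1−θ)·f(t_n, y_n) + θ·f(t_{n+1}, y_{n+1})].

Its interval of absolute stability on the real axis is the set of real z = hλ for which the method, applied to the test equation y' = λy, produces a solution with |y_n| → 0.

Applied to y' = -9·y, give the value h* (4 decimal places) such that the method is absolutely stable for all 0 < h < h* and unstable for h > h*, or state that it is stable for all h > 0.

(−∞, 0) — no finite endpoint. Any h>0 works for λ=-9.

Test eqn y'=λy, z=hλ:
  y_{n+1} = y_n + z·[3/8·y_n + 5/8·y_{n+1}] ⇒ (1 − 5/8z)y_{n+1} = (1 + 3/8z)y_n
  ⇒ R(z) = (1 + 3/8z)/(1 − 5/8z).

Find x<0 with |R(x)|<1.
x=-1.31: |R|=0.2797
x=-2: |R|=0.1111
x=-10: |R|=0.3793
x=-100: |R|=0.5748
θ=5/8≥1/2 ⇒ |1+3/8x|<|1−5/8x| ∀x<0 ⇒ interval (−∞,0).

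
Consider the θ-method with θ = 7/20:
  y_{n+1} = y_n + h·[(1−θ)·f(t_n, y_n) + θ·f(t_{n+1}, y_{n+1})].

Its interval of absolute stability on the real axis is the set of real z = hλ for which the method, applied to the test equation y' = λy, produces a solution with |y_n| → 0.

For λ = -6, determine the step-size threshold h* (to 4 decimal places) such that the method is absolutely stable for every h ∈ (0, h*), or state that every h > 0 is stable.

With y'=λy (z=hλ):
  y_{n+1} = y_n + z·[13/20·y_n + 7/20·y_{n+1}] ⇒ (1 − 7/20z)y_{n+1} = (1 + 13/20z)y_n
  Hence R(z) = (1 + 13/20z)/(1 − 7/20z).

Boundary: |R(x)|=1, x<0.
x=-0.95: |R|=0.2871
R=−1: 1+13/20x = −1+7/20x ⇒ -3/10x=2 ⇒ x=2/(-3/10)=-6.6667
Confirm numerically:
  x=-5.042: |R|=0.82371 <1
  x=-4.239: |R|=0.70676 <1
  x=-2.723: |R|=0.39423 <1
  x=-7.061: |R|=1.03408 >1
  x=-6.888: |R|=1.01947 >1
So |R|<1 on (-6.6667, 0).

(-6.6667,0); λ=-6 ⇒ h* = (20/3)/6 = 1.1111.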